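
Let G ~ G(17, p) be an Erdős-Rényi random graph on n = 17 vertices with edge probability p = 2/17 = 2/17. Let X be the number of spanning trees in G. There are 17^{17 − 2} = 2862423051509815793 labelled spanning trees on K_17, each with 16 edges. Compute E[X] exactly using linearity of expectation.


K_17 has 17^{17 − 2} = 2862423051509815793 labelled spanning trees.
For each such spanning tree H, let X_H = 1 if all 16 edges of H are present in G. Then P[X_H = 1] = p^{16} = (2/17)^{16} = 65536/48661191875666868481.
By linearity of expectation: E[X] = Σ_H E[X_H] = 2862423051509815793 · p^{16} = 2862423051509815793 · 65536/48661191875666868481 = 65536/17.
Numerically: E[X] ≈ 3855.06.

E[X] = 2862423051509815793 · (2/17)^{16} = 65536/17 ≈ 3855.06.


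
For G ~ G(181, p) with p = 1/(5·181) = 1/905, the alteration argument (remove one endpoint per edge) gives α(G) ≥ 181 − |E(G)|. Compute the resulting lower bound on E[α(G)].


E[|E(G)|] = C(181, 2)·p = 16290 · (1/905) = 18.
E[α(G)] ≥ n − E[|E(G)|] = 181 − 18 = 163.
Numerically: ≈ 163.000000.
(This is only a lower bound; the true E[α(G)] may be larger.)

E[α(G)] ≥ 163 ≈ 163.000000.


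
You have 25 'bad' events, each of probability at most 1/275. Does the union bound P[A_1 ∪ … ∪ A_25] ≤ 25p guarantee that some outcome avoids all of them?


Union bound: P[∪_{i=1}^{25} A_i] ≤ Σ_i P[A_i] ≤ 25·p = 25·(1/275) = 1/11.
Numerically: 1/11 ≈ 0.090909.
Is 1/11 < 1? YES.
Since P[∪ A_i] ≤ 1/11 < 1, the complement has P[∩ A_i^c] ≥ 1 − 1/11 = 10/11 > 0, so some outcome avoids every A_i.

25·p = 1/11 ≈ 0.090909; existence CERTIFIED by the union bound.


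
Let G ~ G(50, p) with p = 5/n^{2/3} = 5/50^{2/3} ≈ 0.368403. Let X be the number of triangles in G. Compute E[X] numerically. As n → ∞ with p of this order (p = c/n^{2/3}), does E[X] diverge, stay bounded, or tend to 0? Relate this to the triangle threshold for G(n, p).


Number of potential triangles: C(50, 3) = 19600.
Each occurs with probability p³ ≈ (0.368403)³ ≈ 5.00000000e-02.
By linearity: E[X] = C(50, 3)·p³ ≈ 19600 · 5.00000000e-02 ≈ 980.000000.
Since α = 2/3 < 1, p = c/n^{2/3} ≫ 1/n is above the triangle threshold p ~ 1/n. Asymptotically E[X] ~ (c³/6)·n^{3(1−α)} = (5³/6)·n^{1} → ∞; triangles are abundant w.h.p.

E[X] ≈ 980.000000; in regime p = Θ(1/n^{2/3}) E[X] diverges (above the triangle threshold p ~ 1/n).


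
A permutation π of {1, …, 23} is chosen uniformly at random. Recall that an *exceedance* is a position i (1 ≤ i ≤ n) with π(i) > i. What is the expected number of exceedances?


Write X = Σ_{i=1}^{23} X_i, where X_i = 1_{π(i) > i}.
For each fixed i, π(i) is uniform over {1, …, 23} (marginal of a uniform permutation), so P[π(i) > i] = (n − i)/n. Summing: Σ_{i=1}^{23} (n − i)/n = (0 + 1 + … + 22)/23 = 23(23 − 1)/(2·23) = (23 − 1)/2.
Hence E[X] = Σ_{i=1}^{23} (23 − i)/23 = 11 ≈ 11.00000.

E[X] = 11 = 11.00000.


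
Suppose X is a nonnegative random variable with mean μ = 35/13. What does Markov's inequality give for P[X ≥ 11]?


μ = E[X] = 35/13, a = 11.
Markov: P[X ≥ 11] ≤ μ/a = (35/13)/11 = 35/143.
Numerically: ≈ 0.244755.
(Since a = 11 > μ = 2.692308, the bound 35/143 is < 1 and informative.)

P[X ≥ 11] ≤ 35/143 ≈ 0.244755.


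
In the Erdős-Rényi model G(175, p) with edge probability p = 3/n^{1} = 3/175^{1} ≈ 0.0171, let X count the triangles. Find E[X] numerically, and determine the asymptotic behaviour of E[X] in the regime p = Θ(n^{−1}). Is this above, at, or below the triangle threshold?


Number of potential triangles: C(175, 3) = 877975.
Each occurs with probability p³ ≈ (0.0171)³ ≈ 5.03790e-06.
By linearity: E[X] = C(175, 3)·p³ ≈ 877975 · 5.03790e-06 ≈ 4.423.
Here α = 1, so p = 3/n is exactly at the triangle threshold p ~ 1/n. Asymptotically E[X] → c³/6 = 3³/6 = 9/2 ≈ 4.500, a bounded constant. In this regime the triangle count is asymptotically Poisson(c³/6).

E[X] ≈ 4.423; in regime p = Θ(1/n^{1}) E[X] stays bounded (at the triangle threshold p ~ 1/n).


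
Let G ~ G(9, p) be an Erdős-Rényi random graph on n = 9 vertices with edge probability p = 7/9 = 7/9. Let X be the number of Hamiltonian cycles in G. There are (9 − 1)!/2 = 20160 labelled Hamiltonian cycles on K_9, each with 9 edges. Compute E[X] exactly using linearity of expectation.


K_9 has (9 − 1)!/2 = 20160 labelled Hamiltonian cycles.
For each such Hamiltonian cycle H, let X_H = 1 if all 9 edges of H are present in G. Then P[X_H = 1] = p^{9} = (7/9)^{9} = 40353607/387420489.
By linearity of expectation: E[X] = Σ_H E[X_H] = 20160 · p^{9} = 20160 · 40353607/387420489 = 90392079680/43046721.
Numerically: E[X] ≈ 2.1e+03.

E[X] = 20160 · (7/9)^{9} = 90392079680/43046721 ≈ 2.1e+03.


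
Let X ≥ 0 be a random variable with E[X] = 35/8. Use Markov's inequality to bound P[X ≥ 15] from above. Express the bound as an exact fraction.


μ = E[X] = 35/8, a = 15.
Markov: P[X ≥ 15] ≤ μ/a = (35/8)/15 = 7/24.
Numerically: ≈ 0.2917.
(Since a = 15 > μ = 4.3750, the bound 7/24 is < 1 and informative.)

P[X ≥ 15] ≤ 7/24 ≈ 0.2917.


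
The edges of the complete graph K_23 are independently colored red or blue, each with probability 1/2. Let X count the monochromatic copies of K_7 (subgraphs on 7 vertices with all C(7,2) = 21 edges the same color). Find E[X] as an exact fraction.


Let X = Σ_S X_S over the C(23, 7) = 245157 subsets S of size 7, where X_S = 1 if the K_7 on S is monochromatic.
For a fixed S, the K_7 on S has C(7, 2) = 21 edges. P[all 21 edges red] = (1/2)^21, and likewise for blue, so P[monochromatic] = 2·(1/2)^21 = 2^{1 − 21} = 1/1048576.
Summing: E[X] = C(23, 7) · 2^{1 − 21} = 245157 · 1/1048576 = 245157/1048576.
Numerically: E[X] ≈ 0.23380.

E[X] = C(23,7)·2^(1−C(7,2)) = 245157/1048576 ≈ 0.23380.


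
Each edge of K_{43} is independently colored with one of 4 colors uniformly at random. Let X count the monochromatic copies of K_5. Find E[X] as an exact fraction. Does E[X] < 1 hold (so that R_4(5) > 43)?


E[X] = C(43, 5) · 4^{1 − 10} = 962598 · 4^{−9} = 962598/262144.
As a reduced fraction: E[X] = 481299/131072 ≈ 3.6720.
Is E[X] < 1? NO.
Since E[X] ≥ 1, the first-moment bound is inconclusive at n = 43; it does NOT by itself certify R_4(5) > 43.

E[X] = 481299/131072 ≈ 3.6720; E[X] ≥ 1; first-moment method inconclusive here.


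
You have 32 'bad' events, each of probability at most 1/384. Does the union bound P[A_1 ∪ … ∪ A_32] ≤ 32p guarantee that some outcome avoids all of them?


Union bound: P[∪_{i=1}^{32} A_i] ≤ Σ_i P[A_i] ≤ 32·p = 32·(1/384) = 1/12.
Numerically: 1/12 ≈ 0.0833333.
Is 1/12 < 1? YES.
Since P[∪ A_i] ≤ 1/12 < 1, the complement has P[∩ A_i^c] ≥ 1 − 1/12 = 11/12 > 0, so some outcome avoids every A_i.

32·p = 1/12 ≈ 0.0833333; existence CERTIFIED by the union bound.


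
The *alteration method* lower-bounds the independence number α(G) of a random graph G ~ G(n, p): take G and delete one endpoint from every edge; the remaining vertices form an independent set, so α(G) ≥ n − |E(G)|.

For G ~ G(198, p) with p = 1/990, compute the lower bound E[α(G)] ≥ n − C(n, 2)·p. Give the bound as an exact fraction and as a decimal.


E[|E(G)|] = C(198, 2)·p = 19503 · (1/990) = 197/10.
E[α(G)] ≥ n − E[|E(G)|] = 198 − 197/10 = 1783/10.
Numerically: ≈ 178.300.
(This is only a lower bound; the true E[α(G)] may be larger.)

E[α(G)] ≥ 1783/10 ≈ 178.300.


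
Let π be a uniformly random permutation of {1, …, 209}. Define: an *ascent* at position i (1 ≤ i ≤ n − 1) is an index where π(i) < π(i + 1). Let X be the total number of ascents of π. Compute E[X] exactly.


Write X = Σ X_I over i = 1, …, 208, with X_I the indicator of one ascent.
There are 208 indicators.
For each fixed i, the pair (π(i), π(i+1)) is a uniformly random ordered pair of distinct values from {1, …, 209}; by symmetry P[π(i) < π(i+1)] = 1/2.
By linearity: E[X] = 208 · (1/2) = (209 − 1) · (1/2) = 104 ≈ 104.0000.

E[X] = 104 = 104.0000.


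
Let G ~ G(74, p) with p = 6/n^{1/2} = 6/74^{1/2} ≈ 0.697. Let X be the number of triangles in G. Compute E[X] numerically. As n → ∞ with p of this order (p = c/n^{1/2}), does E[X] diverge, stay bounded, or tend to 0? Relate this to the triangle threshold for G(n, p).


Number of potential triangles: C(74, 3) = 64824.
Each occurs with probability p³ ≈ (0.697)³ ≈ 3.39317e-01.
By linearity: E[X] = C(74, 3)·p³ ≈ 64824 · 3.39317e-01 ≈ 21995.913.
Since α = 1/2 < 1, p = c/n^{1/2} ≫ 1/n is above the triangle threshold p ~ 1/n. Asymptotically E[X] ~ (c³/6)·n^{3(1−α)} = (6³/6)·n^{1.5} → ∞; triangles are abundant w.h.p.

E[X] ≈ 21995.913; in regime p = Θ(1/n^{1/2}) E[X] diverges (above the triangle threshold p ~ 1/n).


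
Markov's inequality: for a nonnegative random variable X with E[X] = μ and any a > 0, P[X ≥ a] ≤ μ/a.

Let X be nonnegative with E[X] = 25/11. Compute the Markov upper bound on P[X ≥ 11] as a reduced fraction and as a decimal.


μ = E[X] = 25/11, a = 11.
Markov: P[X ≥ 11] ≤ μ/a = (25/11)/11 = 25/121.
Numerically: ≈ 0.206612.
(Since a = 11 > μ = 2.272727, the bound 25/121 is < 1 and informative.)

P[X ≥ 11] ≤ 25/121 ≈ 0.206612.


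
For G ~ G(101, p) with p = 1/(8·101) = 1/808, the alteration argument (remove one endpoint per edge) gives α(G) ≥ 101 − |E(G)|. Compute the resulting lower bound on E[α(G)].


E[|E(G)|] = C(101, 2)·p = 5050 · (1/808) = 25/4.
E[α(G)] ≥ n − E[|E(G)|] = 101 − 25/4 = 379/4.
Numerically: ≈ 94.7500.
(This is only a lower bound; the true E[α(G)] may be larger.)

E[α(G)] ≥ 379/4 ≈ 94.7500.


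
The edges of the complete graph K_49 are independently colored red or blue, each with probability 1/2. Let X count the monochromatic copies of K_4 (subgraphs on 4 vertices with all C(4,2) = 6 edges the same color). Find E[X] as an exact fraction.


Let X = Σ_S X_S over the C(49, 4) = 211876 subsets S of size 4, where X_S = 1 if the K_4 on S is monochromatic.
For a fixed S, the K_4 on S has C(4, 2) = 6 edges. P[all 6 edges red] = (1/2)^6, and likewise for blue, so P[monochromatic] = 2·(1/2)^6 = 2^{1 − 6} = 1/32.
Summing: E[X] = C(49, 4) · 2^{1 − 6} = 211876 · 1/32 = 52969/8.
Numerically: E[X] ≈ 6621.1250.

E[X] = C(49,4)·2^(1−C(4,2)) = 52969/8 ≈ 6621.1250.


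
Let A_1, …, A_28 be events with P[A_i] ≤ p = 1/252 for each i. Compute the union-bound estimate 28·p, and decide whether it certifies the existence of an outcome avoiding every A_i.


Union bound: P[∪_{i=1}^{28} A_i] ≤ Σ_i P[A_i] ≤ 28·p = 28·(1/252) = 1/9.
Numerically: 1/9 ≈ 0.111.
Is 1/9 < 1? YES.
Since P[∪ A_i] ≤ 1/9 < 1, the complement has P[∩ A_i^c] ≥ 1 − 1/9 = 8/9 > 0, so some outcome avoids every A_i.

28·p = 1/9 ≈ 0.111; existence CERTIFIED by the union bound.


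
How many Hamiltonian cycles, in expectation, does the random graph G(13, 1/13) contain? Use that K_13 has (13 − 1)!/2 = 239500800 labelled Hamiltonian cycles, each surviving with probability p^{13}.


K_13 has (13 − 1)!/2 = 239500800 labelled Hamiltonian cycles.
For each such Hamiltonian cycle H, let X_H = 1 if all 13 edges of H are present in G. Then P[X_H = 1] = p^{13} = (1/13)^{13} = 1/302875106592253.
By linearity of expectation: E[X] = Σ_H E[X_H] = 239500800 · p^{13} = 239500800 · 1/302875106592253 = 239500800/302875106592253.
Numerically: E[X] ≈ 7.91e-07.

E[X] = 239500800 · (1/13)^{13} = 239500800/302875106592253 ≈ 7.91e-07.


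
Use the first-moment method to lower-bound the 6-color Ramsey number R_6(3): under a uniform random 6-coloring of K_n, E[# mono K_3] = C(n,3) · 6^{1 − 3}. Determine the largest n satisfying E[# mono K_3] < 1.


We need C(n, 3) · 6^{1 − 3} < 1, i.e. C(n, 3) < 6^{3 − 1} = 36.
Check values of n near the boundary:
  n = 6: C(6, 3) = 20; 20 < 36? YES
  n = 7: C(7, 3) = 35; 35 < 36? YES
  n = 8: C(8, 3) = 56; 56 < 36? NO
  n = 9: C(9, 3) = 84; 84 < 36? NO
The largest n with C(n, 3) < 36 is n = 7 (where E[X] = 35/36 ≈ 0.9722). Hence R_6(3) > 7, i.e. R_6(3) ≥ 8.

Largest n = 7; hence R_6(3) > 7.


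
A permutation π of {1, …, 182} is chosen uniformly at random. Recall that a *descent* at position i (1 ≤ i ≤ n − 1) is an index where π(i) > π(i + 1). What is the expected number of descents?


Write X = Σ X_I over i = 1, …, 181, with X_I the indicator of one descent.
There are 181 indicators.
For each fixed i, the pair (π(i), π(i+1)) is a uniformly random ordered pair of distinct values from {1, …, 182}; by symmetry P[π(i) > π(i+1)] = 1/2.
By linearity: E[X] = 181 · (1/2) = (182 − 1) · (1/2) = 181/2 ≈ 90.5000.

E[X] = 181/2 = 90.5000.


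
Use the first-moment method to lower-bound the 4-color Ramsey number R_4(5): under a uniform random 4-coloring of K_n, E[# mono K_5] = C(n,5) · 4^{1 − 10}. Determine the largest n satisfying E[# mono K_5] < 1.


We need C(n, 5) · 4^{1 − 10} < 1, i.e. C(n, 5) < 4^{10 − 1} = 262144.
Check values of n near the boundary:
  n = 32: C(32, 5) = 201376; 201376 < 262144? YES
  n = 33: C(33, 5) = 237336; 237336 < 262144? YES
  n = 34: C(34, 5) = 278256; 278256 < 262144? NO
  n = 35: C(35, 5) = 324632; 324632 < 262144? NO
The largest n with C(n, 5) < 262144 is n = 33 (where E[X] = 29667/32768 ≈ 0.90536). Hence R_4(5) > 33, i.e. R_4(5) ≥ 34.

Largest n = 33; hence R_4(5) > 33.


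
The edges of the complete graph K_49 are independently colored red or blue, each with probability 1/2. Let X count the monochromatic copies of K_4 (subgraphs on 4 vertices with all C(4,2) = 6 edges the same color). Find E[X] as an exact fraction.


Let X = Σ_S X_S over the C(49, 4) = 211876 subsets S of size 4, where X_S = 1 if the K_4 on S is monochromatic.
For a fixed S, the K_4 on S has C(4, 2) = 6 edges. P[all 6 edges red] = (1/2)^6, and likewise for blue, so P[monochromatic] = 2·(1/2)^6 = 2^{1 − 6} = 1/32.
By linearity of expectation: E[X] = C(49, 4) · 2^{1 − 6} = 211876 · 1/32 = 52969/8.
Numerically: E[X] ≈ 6621.125000.

E[X] = C(49,4)·2^(1−C(4,2)) = 52969/8 ≈ 6621.125000.


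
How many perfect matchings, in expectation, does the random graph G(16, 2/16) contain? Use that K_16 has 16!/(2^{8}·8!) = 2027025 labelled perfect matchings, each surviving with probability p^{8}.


K_16 has 16!/(2^{8}·8!) = 2027025 labelled perfect matchings.
For each such perfect matching H, let X_H = 1 if all 8 edges of H are present in G. Then P[X_H = 1] = p^{8} = (1/8)^{8} = 1/16777216.
By linearity: E[X] = Σ_H E[X_H] = 2027025 · p^{8} = 2027025 · 1/16777216 = 2027025/16777216.
Numerically: E[X] ≈ 0.1208.

E[X] = 2027025 · (1/8)^{8} = 2027025/16777216 ≈ 0.1208.


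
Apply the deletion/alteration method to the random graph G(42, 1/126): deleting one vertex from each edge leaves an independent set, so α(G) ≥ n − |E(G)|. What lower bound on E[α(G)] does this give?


E[|E(G)|] = C(42, 2)·p = 861 · (1/126) = 41/6.
E[α(G)] ≥ n − E[|E(G)|] = 42 − 41/6 = 211/6.
Numerically: ≈ 35.167.
(This is only a lower bound; the true E[α(G)] may be larger.)

E[α(G)] ≥ 211/6 ≈ 35.167.


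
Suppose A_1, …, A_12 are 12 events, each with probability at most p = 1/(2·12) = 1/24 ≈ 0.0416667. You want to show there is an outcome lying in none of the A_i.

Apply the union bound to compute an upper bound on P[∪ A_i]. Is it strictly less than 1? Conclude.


Union bound: P[∪_{i=1}^{12} A_i] ≤ Σ_i P[A_i] ≤ 12·p = 12·(1/24) = 1/2.
Numerically: 1/2 ≈ 0.5000000.
Is 1/2 < 1? YES.
Since P[∪ A_i] ≤ 1/2 < 1, the complement has P[∩ A_i^c] ≥ 1 − 1/2 = 1/2 > 0, so some outcome avoids every A_i.

12·p = 1/2 ≈ 0.5000000; existence CERTIFIED by the union bound.


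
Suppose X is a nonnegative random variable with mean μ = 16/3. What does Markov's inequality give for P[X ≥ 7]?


μ = E[X] = 16/3, a = 7.
Markov: P[X ≥ 7] ≤ μ/a = (16/3)/7 = 16/21.
Numerically: ≈ 0.7619.
(Since a = 7 > μ = 5.3333, the bound 16/21 is < 1 and informative.)

P[X ≥ 7] ≤ 16/21 ≈ 0.7619.


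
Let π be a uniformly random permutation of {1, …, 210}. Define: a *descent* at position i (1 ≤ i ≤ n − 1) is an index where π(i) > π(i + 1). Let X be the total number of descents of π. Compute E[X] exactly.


Write X = Σ X_I over i = 1, …, 209, with X_I the indicator of one descent.
There are 209 indicators.
For each fixed i, the pair (π(i), π(i+1)) is a uniformly random ordered pair of distinct values from {1, …, 210}; by symmetry P[π(i) > π(i+1)] = 1/2.
By linearity: E[X] = 209 · (1/2) = (210 − 1) · (1/2) = 209/2 ≈ 104.500000.

E[X] = 209/2 = 104.500000.


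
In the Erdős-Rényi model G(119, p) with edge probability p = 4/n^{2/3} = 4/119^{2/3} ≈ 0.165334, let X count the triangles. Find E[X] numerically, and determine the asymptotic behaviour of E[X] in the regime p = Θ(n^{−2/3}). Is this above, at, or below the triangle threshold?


Number of potential triangles: C(119, 3) = 273819.
Each occurs with probability p³ ≈ (0.165334)³ ≈ 4.51945484e-03.
By linearity: E[X] = C(119, 3)·p³ ≈ 273819 · 4.51945484e-03 ≈ 1237.512605.
Since α = 2/3 < 1, p = c/n^{2/3} ≫ 1/n is above the triangle threshold p ~ 1/n. Asymptotically E[X] ~ (c³/6)·n^{3(1−α)} = (4³/6)·n^{1} → ∞; triangles are abundant w.h.p.

E[X] ≈ 1237.512605; in regime p = Θ(1/n^{2/3}) E[X] diverges (above the triangle threshold p ~ 1/n).


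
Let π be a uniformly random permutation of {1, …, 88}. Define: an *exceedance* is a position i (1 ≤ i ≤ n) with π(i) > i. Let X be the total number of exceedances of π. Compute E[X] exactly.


Write X = Σ_{i=1}^{88} X_i, where X_i = 1_{π(i) > i}.
For each fixed i, π(i) is uniform over {1, …, 88} (marginal of a uniform permutation), so P[π(i) > i] = (n − i)/n. Summing: Σ_{i=1}^{88} (n − i)/n = (0 + 1 + … + 87)/88 = 88(88 − 1)/(2·88) = (88 − 1)/2.
Hence E[X] = Σ_{i=1}^{88} (88 − i)/88 = 87/2 ≈ 43.50000.

E[X] = 87/2 = 43.50000.


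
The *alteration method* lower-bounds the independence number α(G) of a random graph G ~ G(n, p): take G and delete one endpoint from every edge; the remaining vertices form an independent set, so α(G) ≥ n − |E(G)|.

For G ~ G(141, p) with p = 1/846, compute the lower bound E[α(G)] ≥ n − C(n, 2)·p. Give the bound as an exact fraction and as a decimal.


E[|E(G)|] = C(141, 2)·p = 9870 · (1/846) = 35/3.
E[α(G)] ≥ n − E[|E(G)|] = 141 − 35/3 = 388/3.
Numerically: ≈ 129.33333.
(This is only a lower bound; the true E[α(G)] may be larger.)

E[α(G)] ≥ 388/3 ≈ 129.33333.


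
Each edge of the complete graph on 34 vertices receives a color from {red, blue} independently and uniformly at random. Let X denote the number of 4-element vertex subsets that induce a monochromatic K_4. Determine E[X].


Let X = Σ_S X_S over the C(34, 4) = 46376 subsets S of size 4, where X_S = 1 if the K_4 on S is monochromatic.
For a fixed S, the K_4 on S has C(4, 2) = 6 edges. P[all 6 edges red] = (1/2)^6, and likewise for blue, so P[monochromatic] = 2·(1/2)^6 = 2^{1 − 6} = 1/32.
By linearity of expectation: E[X] = C(34, 4) · 2^{1 − 6} = 46376 · 1/32 = 5797/4.
Numerically: E[X] ≈ 1449.250.

E[X] = C(34,4)·2^(1−C(4,2)) = 5797/4 ≈ 1449.250.


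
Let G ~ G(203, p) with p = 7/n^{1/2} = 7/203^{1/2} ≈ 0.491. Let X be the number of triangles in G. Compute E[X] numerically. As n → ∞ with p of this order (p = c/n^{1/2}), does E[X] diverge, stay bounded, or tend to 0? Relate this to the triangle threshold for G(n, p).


Number of potential triangles: C(203, 3) = 1373701.
Each occurs with probability p³ ≈ (0.491)³ ≈ 1.18591e-01.
By linearity: E[X] = C(203, 3)·p³ ≈ 1373701 · 1.18591e-01 ≈ 162907.950.
Since α = 1/2 < 1, p = c/n^{1/2} ≫ 1/n is above the triangle threshold p ~ 1/n. Asymptotically E[X] ~ (c³/6)·n^{3(1−α)} = (7³/6)·n^{1.5} → ∞; triangles are abundant w.h.p.

E[X] ≈ 162907.950; in regime p = Θ(1/n^{1/2}) E[X] diverges (above the triangle threshold p ~ 1/n).


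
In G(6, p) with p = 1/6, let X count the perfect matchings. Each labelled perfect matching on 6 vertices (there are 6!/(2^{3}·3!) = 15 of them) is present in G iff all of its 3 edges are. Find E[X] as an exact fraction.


K_6 has 6!/(2^{3}·3!) = 15 labelled perfect matchings.
For each such perfect matching H, let X_H = 1 if all 3 edges of H are present in G. Then P[X_H = 1] = p^{3} = (1/6)^{3} = 1/216.
Summing the indicators: E[X] = Σ_H E[X_H] = 15 · p^{3} = 15 · 1/216 = 5/72.
Numerically: E[X] ≈ 0.0694444.

E[X] = 15 · (1/6)^{3} = 5/72 ≈ 0.0694444.


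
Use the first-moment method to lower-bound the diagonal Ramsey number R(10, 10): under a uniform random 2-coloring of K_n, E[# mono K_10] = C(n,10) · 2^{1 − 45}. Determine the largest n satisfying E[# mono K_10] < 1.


We need C(n, 10) · 2^{1 − 45} < 1, i.e. C(n, 10) < 2^{45 − 1} = 17592186044416.
Check values of n near the boundary:
  n = 98: C(98, 10) = 14005614014756; 14005614014756 < 17592186044416? YES
  n = 99: C(99, 10) = 15579278510796; 15579278510796 < 17592186044416? YES
  n = 100: C(100, 10) = 17310309456440; 17310309456440 < 17592186044416? YES
  n = 101: C(101, 10) = 19212541264840; 19212541264840 < 17592186044416? NO
  n = 102: C(102, 10) = 21300860967540; 21300860967540 < 17592186044416? NO
The largest n with C(n, 10) < 17592186044416 is n = 100 (where E[X] = 2163788682055/2199023255552 ≈ 0.9839772). Hence R(10, 10) > 100, i.e. R(10, 10) ≥ 101.

Largest n = 100; hence R(10, 10) > 100.


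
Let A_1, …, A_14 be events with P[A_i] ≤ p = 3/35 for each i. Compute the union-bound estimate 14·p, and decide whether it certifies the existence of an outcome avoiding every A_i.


Union bound: P[∪_{i=1}^{14} A_i] ≤ Σ_i P[A_i] ≤ 14·p = 14·(3/35) = 6/5.
Numerically: 6/5 ≈ 1.200000.
Is 6/5 < 1? NO.
Since the bound 6/5 is ≥ 1, the union bound is uninformative here; it does NOT by itself certify existence.

14·p = 6/5 ≈ 1.200000; existence NOT certified by the union bound.


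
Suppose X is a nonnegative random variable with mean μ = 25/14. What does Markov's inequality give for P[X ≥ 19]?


μ = E[X] = 25/14, a = 19.
Markov: P[X ≥ 19] ≤ μ/a = (25/14)/19 = 25/266.
Numerically: ≈ 0.093985.
(Since a = 19 > μ = 1.785714, the bound 25/266 is < 1 and informative.)

P[X ≥ 19] ≤ 25/266 ≈ 0.093985.


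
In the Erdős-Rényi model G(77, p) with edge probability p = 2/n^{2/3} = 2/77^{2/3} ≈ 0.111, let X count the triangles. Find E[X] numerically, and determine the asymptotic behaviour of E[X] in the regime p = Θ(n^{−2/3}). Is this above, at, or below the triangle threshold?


Number of potential triangles: C(77, 3) = 73150.
Each occurs with probability p³ ≈ (0.111)³ ≈ 1.34930e-03.
By linearity: E[X] = C(77, 3)·p³ ≈ 73150 · 1.34930e-03 ≈ 98.701.
Since α = 2/3 < 1, p = c/n^{2/3} ≫ 1/n is above the triangle threshold p ~ 1/n. Asymptotically E[X] ~ (c³/6)·n^{3(1−α)} = (2³/6)·n^{1} → ∞; triangles are abundant w.h.p.

E[X] ≈ 98.701; in regime p = Θ(1/n^{2/3}) E[X] diverges (above the triangle threshold p ~ 1/n).


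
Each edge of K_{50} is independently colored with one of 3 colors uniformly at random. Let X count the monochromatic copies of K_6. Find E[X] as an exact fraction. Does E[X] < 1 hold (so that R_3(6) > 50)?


E[X] = C(50, 6) · 3^{1 − 15} = 15890700 · 3^{−14} = 15890700/4782969.
As a reduced fraction: E[X] = 5296900/1594323 ≈ 3.3224.
Is E[X] < 1? NO.
Since E[X] ≥ 1, the first-moment bound is inconclusive at n = 50; it does NOT by itself certify R_3(6) > 50.

E[X] = 5296900/1594323 ≈ 3.3224; E[X] ≥ 1; first-moment method inconclusive here.


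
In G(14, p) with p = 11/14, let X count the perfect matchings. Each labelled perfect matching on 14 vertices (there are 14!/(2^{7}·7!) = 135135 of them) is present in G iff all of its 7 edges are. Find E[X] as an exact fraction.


K_14 has 14!/(2^{7}·7!) = 135135 labelled perfect matchings.
For each such perfect matching H, let X_H = 1 if all 7 edges of H are present in G. Then P[X_H = 1] = p^{7} = (11/14)^{7} = 19487171/105413504.
By linearity: E[X] = Σ_H E[X_H] = 135135 · p^{7} = 135135 · 19487171/105413504 = 376199836155/15059072.
Numerically: E[X] ≈ 24981.6.

E[X] = 135135 · (11/14)^{7} = 376199836155/15059072 ≈ 24981.6.


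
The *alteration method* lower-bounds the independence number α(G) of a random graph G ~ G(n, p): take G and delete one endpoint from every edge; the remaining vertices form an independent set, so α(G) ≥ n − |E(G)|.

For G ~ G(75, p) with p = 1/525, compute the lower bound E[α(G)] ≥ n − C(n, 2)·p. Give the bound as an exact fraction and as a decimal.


E[|E(G)|] = C(75, 2)·p = 2775 · (1/525) = 37/7.
E[α(G)] ≥ n − E[|E(G)|] = 75 − 37/7 = 488/7.
Numerically: ≈ 69.7143.
(This is only a lower bound; the true E[α(G)] may be larger.)

E[α(G)] ≥ 488/7 ≈ 69.7143.


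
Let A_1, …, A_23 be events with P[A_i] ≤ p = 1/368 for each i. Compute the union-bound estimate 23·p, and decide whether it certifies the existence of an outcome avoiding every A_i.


Union bound: P[∪_{i=1}^{23} A_i] ≤ Σ_i P[A_i] ≤ 23·p = 23·(1/368) = 1/16.
Numerically: 1/16 ≈ 0.062.
Is 1/16 < 1? YES.
Since P[∪ A_i] ≤ 1/16 < 1, the complement has P[∩ A_i^c] ≥ 1 − 1/16 = 15/16 > 0, so some outcome avoids every A_i.

23·p = 1/16 ≈ 0.062; existence CERTIFIED by the union bound.


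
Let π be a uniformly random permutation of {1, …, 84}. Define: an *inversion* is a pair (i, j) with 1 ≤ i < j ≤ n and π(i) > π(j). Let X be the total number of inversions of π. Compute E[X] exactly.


Write X = Σ X_I over the C(84, 2) = 3486 pairs i < j, with X_I the indicator of one inversion.
There are 3486 indicators.
For each fixed pair i < j, the values π(i) and π(j) are two distinct elements of {1, …, 84} in uniformly random order; by symmetry P[π(i) > π(j)] = 1/2.
By linearity: E[X] = 3486 · (1/2) = C(84, 2) · (1/2) = 3486/2 = 1743 ≈ 1743.000000.

E[X] = 1743 = 1743.000000.


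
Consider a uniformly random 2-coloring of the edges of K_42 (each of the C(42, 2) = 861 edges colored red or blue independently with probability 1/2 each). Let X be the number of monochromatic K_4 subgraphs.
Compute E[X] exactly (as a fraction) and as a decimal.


Let X = Σ_S X_S over the C(42, 4) = 111930 subsets S of size 4, where X_S = 1 if the K_4 on S is monochromatic.
For a fixed S, the K_4 on S has C(4, 2) = 6 edges. P[all 6 edges red] = (1/2)^6, and likewise for blue, so P[monochromatic] = 2·(1/2)^6 = 2^{1 − 6} = 1/32.
By linearity of expectation: E[X] = C(42, 4) · 2^{1 − 6} = 111930 · 1/32 = 55965/16.
Numerically: E[X] ≈ 3497.812500.

E[X] = C(42,4)·2^(1−C(4,2)) = 55965/16 ≈ 3497.812500.


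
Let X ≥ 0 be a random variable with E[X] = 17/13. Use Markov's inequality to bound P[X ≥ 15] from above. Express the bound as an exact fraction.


μ = E[X] = 17/13, a = 15.
Markov: P[X ≥ 15] ≤ μ/a = (17/13)/15 = 17/195.
Numerically: ≈ 0.08718.
(Since a = 15 > μ = 1.30769, the bound 17/195 is < 1 and informative.)

P[X ≥ 15] ≤ 17/195 ≈ 0.08718.


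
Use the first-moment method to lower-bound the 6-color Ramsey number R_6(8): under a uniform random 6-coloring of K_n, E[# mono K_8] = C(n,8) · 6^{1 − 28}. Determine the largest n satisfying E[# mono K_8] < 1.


We need C(n, 8) · 6^{1 − 28} < 1, i.e. C(n, 8) < 6^{28 − 1} = 1023490369077469249536.
Check values of n near the boundary:
  n = 1590: C(1590, 8) = 995397314198933813310; 995397314198933813310 < 1023490369077469249536? YES
  n = 1591: C(1591, 8) = 1000427749141189953870; 1000427749141189953870 < 1023490369077469249536? YES
  n = 1592: C(1592, 8) = 1005480414540892933435; 1005480414540892933435 < 1023490369077469249536? YES
  n = 1593: C(1593, 8) = 1010555394551193970323; 1010555394551193970323 < 1023490369077469249536? YES
  n = 1594: C(1594, 8) = 1015652773590544255167; 1015652773590544255167 < 1023490369077469249536? YES
  n = 1595: C(1595, 8) = 1020772636343363633895; 1020772636343363633895 < 1023490369077469249536? YES
  n = 1596: C(1596, 8) = 1025915067760710553965; 1025915067760710553965 < 1023490369077469249536? NO
The largest n with C(n, 8) < 1023490369077469249536 is n = 1595 (where E[X] = 113419181815929292655/113721152119718805504 ≈ 0.997). Hence R_6(8) > 1595, i.e. R_6(8) ≥ 1596.

Largest n = 1595; hence R_6(8) > 1595.


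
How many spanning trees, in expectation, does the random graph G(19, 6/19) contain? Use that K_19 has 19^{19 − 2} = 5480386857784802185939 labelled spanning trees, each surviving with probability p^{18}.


K_19 has 19^{19 − 2} = 5480386857784802185939 labelled spanning trees.
For each such spanning tree H, let X_H = 1 if all 18 edges of H are present in G. Then P[X_H = 1] = p^{18} = (6/19)^{18} = 101559956668416/104127350297911241532841.
By linearity: E[X] = Σ_H E[X_H] = 5480386857784802185939 · p^{18} = 5480386857784802185939 · 101559956668416/104127350297911241532841 = 101559956668416/19.
Numerically: E[X] ≈ 5.3453e+12.

E[X] = 5480386857784802185939 · (6/19)^{18} = 101559956668416/19 ≈ 5.3453e+12.


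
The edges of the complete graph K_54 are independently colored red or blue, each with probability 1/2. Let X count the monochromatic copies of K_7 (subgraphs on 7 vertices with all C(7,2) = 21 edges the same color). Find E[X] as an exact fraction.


Let X = Σ_S X_S over the C(54, 7) = 177100560 subsets S of size 7, where X_S = 1 if the K_7 on S is monochromatic.
For a fixed S, the K_7 on S has C(7, 2) = 21 edges. P[all 21 edges red] = (1/2)^21, and likewise for blue, so P[monochromatic] = 2·(1/2)^21 = 2^{1 − 21} = 1/1048576.
By linearity of expectation: E[X] = C(54, 7) · 2^{1 − 21} = 177100560 · 1/1048576 = 11068785/65536.
Numerically: E[X] ≈ 168.8963.

E[X] = C(54,7)·2^(1−C(7,2)) = 11068785/65536 ≈ 168.8963.


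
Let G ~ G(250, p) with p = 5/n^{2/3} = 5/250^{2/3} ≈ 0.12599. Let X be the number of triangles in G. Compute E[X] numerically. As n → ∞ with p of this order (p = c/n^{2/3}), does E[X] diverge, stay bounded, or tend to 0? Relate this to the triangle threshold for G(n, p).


Number of potential triangles: C(250, 3) = 2573000.
Each occurs with probability p³ ≈ (0.12599)³ ≈ 2.0000000e-03.
By linearity: E[X] = C(250, 3)·p³ ≈ 2573000 · 2.0000000e-03 ≈ 5146.00000.
Since α = 2/3 < 1, p = c/n^{2/3} ≫ 1/n is above the triangle threshold p ~ 1/n. Asymptotically E[X] ~ (c³/6)·n^{3(1−α)} = (5³/6)·n^{1} → ∞; triangles are abundant w.h.p.

E[X] ≈ 5146.00000; in regime p = Θ(1/n^{2/3}) E[X] diverges (above the triangle threshold p ~ 1/n).


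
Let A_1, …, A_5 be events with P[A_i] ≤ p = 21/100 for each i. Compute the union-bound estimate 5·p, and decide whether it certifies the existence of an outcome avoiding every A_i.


Union bound: P[∪_{i=1}^{5} A_i] ≤ Σ_i P[A_i] ≤ 5·p = 5·(21/100) = 21/20.
Numerically: 21/20 ≈ 1.050.
Is 21/20 < 1? NO.
Since the bound 21/20 is ≥ 1, the union bound is uninformative here; it does NOT by itself certify existence.

5·p = 21/20 ≈ 1.050; existence NOT certified by the union bound.


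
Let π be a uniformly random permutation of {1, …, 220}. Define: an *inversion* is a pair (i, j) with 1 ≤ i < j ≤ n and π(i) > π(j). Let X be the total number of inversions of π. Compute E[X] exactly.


Write X = Σ X_I over the C(220, 2) = 24090 pairs i < j, with X_I the indicator of one inversion.
There are 24090 indicators.
For each fixed pair i < j, the values π(i) and π(j) are two distinct elements of {1, …, 220} in uniformly random order; by symmetry P[π(i) > π(j)] = 1/2.
By linearity: E[X] = 24090 · (1/2) = C(220, 2) · (1/2) = 24090/2 = 12045 ≈ 12045.000000.

E[X] = 12045 = 12045.000000.


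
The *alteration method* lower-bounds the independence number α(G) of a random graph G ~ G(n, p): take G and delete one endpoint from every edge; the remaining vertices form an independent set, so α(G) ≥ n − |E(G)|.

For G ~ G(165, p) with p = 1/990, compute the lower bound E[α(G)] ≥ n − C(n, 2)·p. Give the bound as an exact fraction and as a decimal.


E[|E(G)|] = C(165, 2)·p = 13530 · (1/990) = 41/3.
E[α(G)] ≥ n − E[|E(G)|] = 165 − 41/3 = 454/3.
Numerically: ≈ 151.3333.
(This is only a lower bound; the true E[α(G)] may be larger.)

E[α(G)] ≥ 454/3 ≈ 151.3333.


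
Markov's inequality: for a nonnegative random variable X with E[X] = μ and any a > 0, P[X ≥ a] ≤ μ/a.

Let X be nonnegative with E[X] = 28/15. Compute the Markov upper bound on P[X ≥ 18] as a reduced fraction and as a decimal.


μ = E[X] = 28/15, a = 18.
Markov: P[X ≥ 18] ≤ μ/a = (28/15)/18 = 14/135.
Numerically: ≈ 0.104.
(Since a = 18 > μ = 1.867, the bound 14/135 is < 1 and informative.)

P[X ≥ 18] ≤ 14/135 ≈ 0.104.


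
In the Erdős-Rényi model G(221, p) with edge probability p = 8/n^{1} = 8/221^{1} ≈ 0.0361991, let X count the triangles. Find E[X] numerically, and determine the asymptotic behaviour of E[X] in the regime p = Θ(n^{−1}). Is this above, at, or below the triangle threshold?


Number of potential triangles: C(221, 3) = 1774630.
Each occurs with probability p³ ≈ (0.0361991)³ ≈ 4.74343703e-05.
By linearity: E[X] = C(221, 3)·p³ ≈ 1774630 · 4.74343703e-05 ≈ 84.178457.
Here α = 1, so p = 8/n is exactly at the triangle threshold p ~ 1/n. Asymptotically E[X] → c³/6 = 8³/6 = 256/3 ≈ 85.333333, a bounded constant. In this regime the triangle count is asymptotically Poisson(c³/6).

E[X] ≈ 84.178457; in regime p = Θ(1/n^{1}) E[X] stays bounded (at the triangle threshold p ~ 1/n).


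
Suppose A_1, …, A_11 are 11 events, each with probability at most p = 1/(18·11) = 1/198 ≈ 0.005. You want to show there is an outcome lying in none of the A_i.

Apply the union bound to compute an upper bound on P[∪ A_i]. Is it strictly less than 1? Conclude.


Union bound: P[∪_{i=1}^{11} A_i] ≤ Σ_i P[A_i] ≤ 11·p = 11·(1/198) = 1/18.
Numerically: 1/18 ≈ 0.056.
Is 1/18 < 1? YES.
Since P[∪ A_i] ≤ 1/18 < 1, the complement has P[∩ A_i^c] ≥ 1 − 1/18 = 17/18 > 0, so some outcome avoids every A_i.

11·p = 1/18 ≈ 0.056; existence CERTIFIED by the union bound.


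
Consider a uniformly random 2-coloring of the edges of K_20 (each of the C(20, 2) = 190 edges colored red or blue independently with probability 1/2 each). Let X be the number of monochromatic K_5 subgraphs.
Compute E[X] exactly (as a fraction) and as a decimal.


Let X = Σ_S X_S over the C(20, 5) = 15504 subsets S of size 5, where X_S = 1 if the K_5 on S is monochromatic.
For a fixed S, the K_5 on S has C(5, 2) = 10 edges. P[all 10 edges red] = (1/2)^10, and likewise for blue, so P[monochromatic] = 2·(1/2)^10 = 2^{1 − 10} = 1/512.
By linearity: E[X] = C(20, 5) · 2^{1 − 10} = 15504 · 1/512 = 969/32.
Numerically: E[X] ≈ 30.2812.

E[X] = C(20,5)·2^(1−C(5,2)) = 969/32 ≈ 30.2812.


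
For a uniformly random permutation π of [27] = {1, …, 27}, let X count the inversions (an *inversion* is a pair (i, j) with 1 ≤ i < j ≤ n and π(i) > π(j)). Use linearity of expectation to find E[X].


Write X = Σ X_I over the C(27, 2) = 351 pairs i < j, with X_I the indicator of one inversion.
There are 351 indicators.
For each fixed pair i < j, the values π(i) and π(j) are two distinct elements of {1, …, 27} in uniformly random order; by symmetry P[π(i) > π(j)] = 1/2.
By linearity: E[X] = 351 · (1/2) = C(27, 2) · (1/2) = 351/2 = 351/2 ≈ 175.5000.

E[X] = 351/2 = 175.5000.


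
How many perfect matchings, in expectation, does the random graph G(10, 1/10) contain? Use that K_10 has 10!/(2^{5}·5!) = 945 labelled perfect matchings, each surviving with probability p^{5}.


K_10 has 10!/(2^{5}·5!) = 945 labelled perfect matchings.
For each such perfect matching H, let X_H = 1 if all 5 edges of H are present in G. Then P[X_H = 1] = p^{5} = (1/10)^{5} = 1/100000.
By linearity of expectation: E[X] = Σ_H E[X_H] = 945 · p^{5} = 945 · 1/100000 = 189/20000.
Numerically: E[X] ≈ 0.00945.

E[X] = 945 · (1/10)^{5} = 189/20000 ≈ 0.00945.


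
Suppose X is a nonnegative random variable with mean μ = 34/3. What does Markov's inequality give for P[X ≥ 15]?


μ = E[X] = 34/3, a = 15.
Markov: P[X ≥ 15] ≤ μ/a = (34/3)/15 = 34/45.
Numerically: ≈ 0.7556.
(Since a = 15 > μ = 11.3333, the bound 34/45 is < 1 and informative.)

P[X ≥ 15] ≤ 34/45 ≈ 0.7556.


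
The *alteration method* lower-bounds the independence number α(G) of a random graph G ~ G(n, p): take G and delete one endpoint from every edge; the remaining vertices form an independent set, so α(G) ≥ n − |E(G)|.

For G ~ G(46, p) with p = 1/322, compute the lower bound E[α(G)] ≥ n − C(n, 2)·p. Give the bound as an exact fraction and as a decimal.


E[|E(G)|] = C(46, 2)·p = 1035 · (1/322) = 45/14.
E[α(G)] ≥ n − E[|E(G)|] = 46 − 45/14 = 599/14.
Numerically: ≈ 42.785714.
(This is only a lower bound; the true E[α(G)] may be larger.)

E[α(G)] ≥ 599/14 ≈ 42.785714.


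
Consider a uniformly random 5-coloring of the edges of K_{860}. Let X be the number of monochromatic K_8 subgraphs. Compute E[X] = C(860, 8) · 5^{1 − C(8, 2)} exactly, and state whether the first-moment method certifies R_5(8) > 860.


E[X] = C(860, 8) · 5^{1 − 28} = 7182671140665308145 · 5^{−27} = 7182671140665308145/7450580596923828125.
As a reduced fraction: E[X] = 1436534228133061629/1490116119384765625 ≈ 0.964042.
Is E[X] < 1? YES.
Since E[X] < 1, there exists a 5-coloring of K_{860} with no monochromatic K_8; hence R_5(8) > 860.

E[X] = 1436534228133061629/1490116119384765625 ≈ 0.964042; E[X] < 1, so R_5(8) > 860.


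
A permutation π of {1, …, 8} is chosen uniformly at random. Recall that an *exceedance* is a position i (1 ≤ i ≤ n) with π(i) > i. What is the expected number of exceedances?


Write X = Σ_{i=1}^{8} X_i, where X_i = 1_{π(i) > i}.
For each fixed i, π(i) is uniform over {1, …, 8} (marginal of a uniform permutation), so P[π(i) > i] = (n − i)/n. Summing: Σ_{i=1}^{8} (n − i)/n = (0 + 1 + … + 7)/8 = 8(8 − 1)/(2·8) = (8 − 1)/2.
Hence E[X] = Σ_{i=1}^{8} (8 − i)/8 = 7/2 ≈ 3.5000.

E[X] = 7/2 = 3.5000.


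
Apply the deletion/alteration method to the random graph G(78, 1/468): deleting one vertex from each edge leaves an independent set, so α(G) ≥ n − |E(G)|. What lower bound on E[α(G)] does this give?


E[|E(G)|] = C(78, 2)·p = 3003 · (1/468) = 77/12.
E[α(G)] ≥ n − E[|E(G)|] = 78 − 77/12 = 859/12.
Numerically: ≈ 71.58333.
(This is only a lower bound; the true E[α(G)] may be larger.)

E[α(G)] ≥ 859/12 ≈ 71.58333.


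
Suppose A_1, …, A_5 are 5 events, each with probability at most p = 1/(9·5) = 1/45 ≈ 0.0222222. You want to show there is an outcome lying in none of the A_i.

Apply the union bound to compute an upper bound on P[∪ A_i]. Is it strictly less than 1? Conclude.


Union bound: P[∪_{i=1}^{5} A_i] ≤ Σ_i P[A_i] ≤ 5·p = 5·(1/45) = 1/9.
Numerically: 1/9 ≈ 0.1111111.
Is 1/9 < 1? YES.
Since P[∪ A_i] ≤ 1/9 < 1, the complement has P[∩ A_i^c] ≥ 1 − 1/9 = 8/9 > 0, so some outcome avoids every A_i.

5·p = 1/9 ≈ 0.1111111; existence CERTIFIED by the union bound.


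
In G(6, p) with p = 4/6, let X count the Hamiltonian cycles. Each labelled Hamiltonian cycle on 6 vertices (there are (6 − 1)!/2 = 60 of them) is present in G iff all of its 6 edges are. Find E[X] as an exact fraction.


K_6 has (6 − 1)!/2 = 60 labelled Hamiltonian cycles.
For each such Hamiltonian cycle H, let X_H = 1 if all 6 edges of H are present in G. Then P[X_H = 1] = p^{6} = (2/3)^{6} = 64/729.
By linearity of expectation: E[X] = Σ_H E[X_H] = 60 · p^{6} = 60 · 64/729 = 1280/243.
Numerically: E[X] ≈ 5.27.

E[X] = 60 · (2/3)^{6} = 1280/243 ≈ 5.27.


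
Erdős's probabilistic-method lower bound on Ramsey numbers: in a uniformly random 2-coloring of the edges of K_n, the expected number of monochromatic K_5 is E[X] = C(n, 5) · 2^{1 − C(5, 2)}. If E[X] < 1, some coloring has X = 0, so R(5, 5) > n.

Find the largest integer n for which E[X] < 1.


We need C(n, 5) · 2^{1 − 10} < 1, i.e. C(n, 5) < 2^{10 − 1} = 512.
Check values of n near the boundary:
  n = 9: C(9, 5) = 126; 126 < 512? YES
  n = 10: C(10, 5) = 252; 252 < 512? YES
  n = 11: C(11, 5) = 462; 462 < 512? YES
  n = 12: C(12, 5) = 792; 792 < 512? NO
  n = 13: C(13, 5) = 1287; 1287 < 512? NO
  n = 14: C(14, 5) = 2002; 2002 < 512? NO
The largest n with C(n, 5) < 512 is n = 11 (where E[X] = 231/256 ≈ 0.902). Hence R(5, 5) > 11, i.e. R(5, 5) ≥ 12.

Largest n = 11; hence R(5, 5) > 11.
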